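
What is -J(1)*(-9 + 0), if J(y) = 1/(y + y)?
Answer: 9/2 ≈ 4.5000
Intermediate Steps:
J(y) = 1/(2*y)
-J(1)*(-9 + 0) = -(1/2)/1*(-9 + 0) = -(1/2)*1*(-9) = -(-9)/2 = -1*(-9/2) = 9/2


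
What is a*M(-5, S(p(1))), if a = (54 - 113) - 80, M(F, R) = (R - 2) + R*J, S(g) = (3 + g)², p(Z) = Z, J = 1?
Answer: -4170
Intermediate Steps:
M(F, R) = -2 + 2*R (M(F, R) = (R - 2) + R*1 = (-2 + R) + R = -2 + 2*R)
a = -139 (a = -59 - 80 = -139)
a*M(-5, S(p(1))) = -139*(-2 + 2*(3 + 1)²) = -139*(-2 + 2*4²) = -139*(-2 + 2*16) = -139*(-2 + 32) = -139*30 = -4170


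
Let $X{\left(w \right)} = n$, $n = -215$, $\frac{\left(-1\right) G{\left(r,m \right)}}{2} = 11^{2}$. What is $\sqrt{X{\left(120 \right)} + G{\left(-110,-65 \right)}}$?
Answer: $i \sqrt{457} \approx 21.378 i$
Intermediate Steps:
$G{\left(r,m \right)} = -242$ ($G{\left(r,m \right)} = - 2 \cdot 11^{2} = \left(-2\right) 121 = -242$)
$X{\left(w \right)} = -215$
$\sqrt{X{\left(120 \right)} + G{\left(-110,-65 \right)}} = \sqrt{-215 - 242} = \sqrt{-457} = i \sqrt{457}$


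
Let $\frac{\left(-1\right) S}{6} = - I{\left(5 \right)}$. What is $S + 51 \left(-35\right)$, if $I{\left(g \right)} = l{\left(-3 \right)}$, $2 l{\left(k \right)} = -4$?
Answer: $-1797$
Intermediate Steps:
$l{\left(k \right)} = -2$ ($l{\left(k \right)} = \frac{1}{2} \left(-4\right) = -2$)
$I{\left(g \right)} = -2$
$S = -12$ ($S = - 6 \left(\left(-1\right) \left(-2\right)\right) = \left(-6\right) 2 = -12$)
$S + 51 \left(-35\right) = -12 + 51 \left(-35\right) = -12 - 1785 = -1797$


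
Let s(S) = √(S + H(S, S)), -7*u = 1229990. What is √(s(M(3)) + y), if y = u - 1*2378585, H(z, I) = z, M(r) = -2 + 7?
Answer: √(-125160595 + 49*√10)/7 ≈ 1598.2*I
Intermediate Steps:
u = -1229990/7 (u = -⅐*1229990 = -1229990/7 ≈ -1.7571e+5)
M(r) = 5
s(S) = √2*√S (s(S) = √(S + S) = √(2*S) = √2*√S)
y = -17880085/7 (y = -1229990/7 - 1*2378585 = -1229990/7 - 2378585 = -17880085/7 ≈ -2.5543e+6)
√(s(M(3)) + y) = √(√2*√5 - 17880085/7) = √(√10 - 17880085/7) = √(-17880085/7 + √10)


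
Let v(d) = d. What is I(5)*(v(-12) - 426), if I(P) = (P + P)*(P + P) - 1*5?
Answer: -41610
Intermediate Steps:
I(P) = -5 + 4*P**2 (I(P) = (2*P)*(2*P) - 5 = 4*P**2 - 5 = -5 + 4*P**2)
I(5)*(v(-12) - 426) = (-5 + 4*5**2)*(-12 - 426) = (-5 + 4*25)*(-438) = (-5 + 100)*(-438) = 95*(-438) = -41610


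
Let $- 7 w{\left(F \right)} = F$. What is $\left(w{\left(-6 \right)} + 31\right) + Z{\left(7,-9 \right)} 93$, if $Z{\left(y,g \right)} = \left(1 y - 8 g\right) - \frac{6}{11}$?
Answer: $\frac{564266}{77} \approx 7328.1$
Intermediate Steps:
$w{\left(F \right)} = - \frac{F}{7}$
$Z{\left(y,g \right)} = - \frac{6}{11} + y - 8 g$ ($Z{\left(y,g \right)} = \left(y - 8 g\right) - \frac{6}{11} = - \frac{6}{11} + y - 8 g$)
$\left(w{\left(-6 \right)} + 31\right) + Z{\left(7,-9 \right)} 93 = \left(\left(- \frac{1}{7}\right) \left(-6\right) + 31\right) + \left(- \frac{6}{11} + 7 - -72\right) 93 = \left(\frac{6}{7} + 31\right) + \left(- \frac{6}{11} + 7 + 72\right) 93 = \frac{223}{7} + \frac{863}{11} \cdot 93 = \frac{223}{7} + \frac{80259}{11} = \frac{564266}{77}$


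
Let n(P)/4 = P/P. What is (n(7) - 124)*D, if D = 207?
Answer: -24840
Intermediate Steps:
n(P) = 4 (n(P) = 4*(P/P) = 4*1 = 4)
(n(7) - 124)*D = (4 - 124)*207 = -120*207 = -24840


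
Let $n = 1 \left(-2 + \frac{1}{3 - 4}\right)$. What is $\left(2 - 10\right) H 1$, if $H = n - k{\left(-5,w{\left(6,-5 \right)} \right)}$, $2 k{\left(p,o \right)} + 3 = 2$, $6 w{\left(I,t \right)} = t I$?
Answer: $20$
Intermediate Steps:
$w{\left(I,t \right)} = \frac{I t}{6}$ ($w{\left(I,t \right)} = \frac{t I}{6} = \frac{I t}{6}$)
$k{\left(p,o \right)} = - \frac{1}{2}$ ($k{\left(p,o \right)} = - \frac{3}{2} + \frac{1}{2} \cdot 2 = - \frac{3}{2} + 1 = - \frac{1}{2}$)
$n = -3$ ($n = 1 \left(-2 + \frac{1}{-1}\right) = 1 \left(-2 - 1\right) = 1 \left(-3\right) = -3$)
$H = - \frac{5}{2}$ ($H = -3 - - \frac{1}{2} = -3 + \frac{1}{2} = - \frac{5}{2} \approx -2.5$)
$\left(2 - 10\right) H 1 = \left(2 - 10\right) \left(- \frac{5}{2}\right) 1 = \left(-8\right) \left(- \frac{5}{2}\right) 1 = 20 \cdot 1 = 20$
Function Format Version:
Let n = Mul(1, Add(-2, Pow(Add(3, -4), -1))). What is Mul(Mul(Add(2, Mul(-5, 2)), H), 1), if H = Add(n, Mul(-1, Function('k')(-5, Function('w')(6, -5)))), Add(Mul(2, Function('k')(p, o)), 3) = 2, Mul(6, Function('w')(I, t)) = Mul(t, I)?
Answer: 20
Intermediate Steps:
Function('w')(I, t) = Mul(Rational(1, 6), I, t) (Function('w')(I, t) = Mul(Rational(1, 6), Mul(t, I)) = Mul(Rational(1, 6), Mul(I, t)) = Mul(Rational(1, 6), I, t))
Function('k')(p, o) = Rational(-1, 2) (Function('k')(p, o) = Add(Rational(-3, 2), Mul(Rational(1, 2), 2)) = Add(Rational(-3, 2), 1) = Rational(-1, 2))
n = -3 (n = Mul(1, Add(-2, Pow(-1, -1))) = Mul(1, Add(-2, -1)) = Mul(1, -3) = -3)
H = Rational(-5, 2) (H = Add(-3, Mul(-1, Rational(-1, 2))) = Add(-3, Rational(1, 2)) = Rational(-5, 2) ≈ -2.5000)
Mul(Mul(Add(2, Mul(-5, 2)), H), 1) = Mul(Mul(Add(2, Mul(-5, 2)), Rational(-5, 2)), 1) = Mul(Mul(Add(2, -10), Rational(-5, 2)), 1) = Mul(Mul(-8, Rational(-5, 2)), 1) = Mul(20, 1) = 20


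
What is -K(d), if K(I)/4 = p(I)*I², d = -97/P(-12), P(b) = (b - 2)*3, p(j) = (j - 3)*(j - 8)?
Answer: -65213779/777924 ≈ -83.831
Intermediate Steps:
p(j) = (-8 + j)*(-3 + j) (p(j) = (-3 + j)*(-8 + j) = (-8 + j)*(-3 + j))
P(b) = -6 + 3*b (P(b) = (-2 + b)*3 = -6 + 3*b)
d = 97/42 (d = -97/(-6 + 3*(-12)) = -97/(-6 - 36) = -97/(-42) = -97*(-1/42) = 97/42 ≈ 2.3095)
K(I) = 4*I²*(24 + I² - 11*I) (K(I) = 4*((24 + I² - 11*I)*I²) = 4*(I²*(24 + I² - 11*I)) = 4*I²*(24 + I² - 11*I))
-K(d) = -4*(97/42)²*(24 + (97/42)² - 11*97/42) = -4*9409*(24 + 9409/1764 - 1067/42)/1764 = -4*9409*6931/(1764*1764) = -1*65213779/777924 = -65213779/777924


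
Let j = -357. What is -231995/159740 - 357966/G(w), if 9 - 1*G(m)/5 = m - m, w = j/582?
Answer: -1270931747/159740 ≈ -7956.3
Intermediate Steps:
w = -119/194 (w = -357/582 = -357*1/582 = -119/194 ≈ -0.61340)
G(m) = 45 (G(m) = 45 - 5*(m - m) = 45 - 5*0 = 45 + 0 = 45)
-231995/159740 - 357966/G(w) = -231995/159740 - 357966/45 = -231995*1/159740 - 357966*1/45 = -46399/31948 - 39774/5 = -1270931747/159740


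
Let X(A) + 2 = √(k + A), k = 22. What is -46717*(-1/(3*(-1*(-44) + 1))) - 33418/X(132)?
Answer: -67177/675 - 16709*√154/75 ≈ -2864.2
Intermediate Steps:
X(A) = -2 + √(22 + A)
-46717*(-1/(3*(-1*(-44) + 1))) - 33418/X(132) = -46717*(-1/(3*(-1*(-44) + 1))) - 33418/(-2 + √(22 + 132)) = -46717*(-1/(3*(44 + 1))) - 33418/(-2 + √154) = -46717/(45*(-3)) - 33418/(-2 + √154) = -46717/(-135) - 33418/(-2 + √154) = -46717*(-1/135) - 33418/(-2 + √154) = 46717/135 - 33418/(-2 + √154)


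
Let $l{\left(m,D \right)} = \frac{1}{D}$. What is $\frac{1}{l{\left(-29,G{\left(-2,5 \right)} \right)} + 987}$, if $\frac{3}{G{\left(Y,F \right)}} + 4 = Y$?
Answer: $\frac{1}{985} \approx 0.0010152$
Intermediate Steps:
$G{\left(Y,F \right)} = \frac{3}{-4 + Y}$
$\frac{1}{l{\left(-29,G{\left(-2,5 \right)} \right)} + 987} = \frac{1}{\frac{1}{3 \frac{1}{-4 - 2}} + 987} = \frac{1}{\frac{1}{3 \frac{1}{-6}} + 987} = \frac{1}{\frac{1}{3 \left(- \frac{1}{6}\right)} + 987} = \frac{1}{\frac{1}{- \frac{1}{2}} + 987} = \frac{1}{-2 + 987} = \frac{1}{985}$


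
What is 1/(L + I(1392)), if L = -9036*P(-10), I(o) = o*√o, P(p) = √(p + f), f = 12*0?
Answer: 1/(12*(464*√87 - 753*I*√10)) ≈ 1.4781e-5 + 8.1322e-6*I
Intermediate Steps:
f = 0
P(p) = √p (P(p) = √(p + 0) = √p)
I(o) = o^(3/2)
L = -9036*I*√10 ≈ -28574.0*I
1/(L + I(1392)) = 1/(-9036*I*√10 + 1392^(3/2)) = 1/(-9036*I*√10 + 5568*√87) = 1/(5568*√87 - 9036*I*√10)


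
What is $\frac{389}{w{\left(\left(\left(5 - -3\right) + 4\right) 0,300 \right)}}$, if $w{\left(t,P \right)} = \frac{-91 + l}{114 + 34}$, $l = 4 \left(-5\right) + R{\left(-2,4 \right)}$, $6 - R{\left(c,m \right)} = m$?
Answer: $- \frac{57572}{109} \approx -528.18$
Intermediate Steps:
$R{\left(c,m \right)} = 6 - m$
$l = -18$ ($l = 4 \left(-5\right) + \left(6 - 4\right) = -20 + \left(6 - 4\right) = -20 + 2 = -18$)
$w{\left(t,P \right)} = - \frac{109}{148}$ ($w{\left(t,P \right)} = \frac{-91 - 18}{114 + 34} = - \frac{109}{148}$)
$\frac{389}{w{\left(\left(\left(5 - -3\right) + 4\right) 0,300 \right)}} = \frac{389}{- \frac{109}{148}} = 389 \left(- \frac{148}{109}\right) = - \frac{57572}{109}$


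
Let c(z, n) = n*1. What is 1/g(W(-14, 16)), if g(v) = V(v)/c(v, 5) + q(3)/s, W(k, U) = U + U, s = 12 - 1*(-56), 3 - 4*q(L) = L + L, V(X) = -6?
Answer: -1360/1647 ≈ -0.82574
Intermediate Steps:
q(L) = 3/4 - L/2 (q(L) = 3/4 - (L + L)/4 = 3/4 - L/2)
s = 68 (s = 12 + 56 = 68)
W(k, U) = 2*U
c(z, n) = n
g(v) = -1647/1360 (g(v) = -6/5 + (3/4 - 1/2*3)/68 = -6*1/5 + (3/4 - 3/2)*(1/68) = -6/5 - 3/4*1/68 = -6/5 - 3/272 = -1647/1360)
1/g(W(-14, 16)) = 1/(-1647/1360) = -1360/1647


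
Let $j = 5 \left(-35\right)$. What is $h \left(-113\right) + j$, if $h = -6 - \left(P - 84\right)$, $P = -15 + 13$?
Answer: $-9215$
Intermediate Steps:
$P = -2$
$j = -175$
$h = 80$ ($h = -6 - \left(-2 - 84\right) = -6 - -86 = -6 + 86 = 80$)
$h \left(-113\right) + j = 80 \left(-113\right) - 175 = -9040 - 175 = -9215$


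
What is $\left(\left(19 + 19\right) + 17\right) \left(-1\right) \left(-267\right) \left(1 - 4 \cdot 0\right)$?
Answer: $14685$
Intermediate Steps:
$\left(\left(19 + 19\right) + 17\right) \left(-1\right) \left(-267\right) \left(1 - 4 \cdot 0\right) = \left(38 + 17\right) 267 \left(1 - 0\right) = 55 \cdot 267 \left(1 + 0\right) = 55 \cdot 267 \cdot 1 = 55 \cdot 267 = 14685$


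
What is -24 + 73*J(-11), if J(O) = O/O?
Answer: 49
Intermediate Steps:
J(O) = 1
-24 + 73*J(-11) = -24 + 73*1 = -24 + 73 = 49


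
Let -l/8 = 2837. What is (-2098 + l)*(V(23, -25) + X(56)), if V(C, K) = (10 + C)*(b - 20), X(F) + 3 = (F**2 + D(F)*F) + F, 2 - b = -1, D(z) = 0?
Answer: -65158632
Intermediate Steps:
l = -22696 (l = -8*2837 = -22696)
b = 3 (b = 2 - 1*(-1) = 2 + 1 = 3)
X(F) = -3 + F + F**2 (X(F) = -3 + ((F**2 + 0*F) + F) = -3 + ((F**2 + 0) + F) = -3 + (F**2 + F) = -3 + (F + F**2) = -3 + F + F**2)
V(C, K) = -170 - 17*C (V(C, K) = (10 + C)*(3 - 20) = (10 + C)*(-17) = -170 - 17*C)
(-2098 + l)*(V(23, -25) + X(56)) = (-2098 - 22696)*((-170 - 17*23) + (-3 + 56 + 56**2)) = -24794*((-170 - 391) + (-3 + 56 + 3136)) = -24794*(-561 + 3189) = -24794*2628 = -65158632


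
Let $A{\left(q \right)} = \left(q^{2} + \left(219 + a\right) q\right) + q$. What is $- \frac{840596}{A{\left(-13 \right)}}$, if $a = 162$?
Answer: $\frac{840596}{4797} \approx 175.23$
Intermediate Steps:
$A{\left(q \right)} = q^{2} + 382 q$ ($A{\left(q \right)} = \left(q^{2} + \left(219 + 162\right) q\right) + q = \left(q^{2} + 381 q\right) + q = q^{2} + 382 q$)
$- \frac{840596}{A{\left(-13 \right)}} = - \frac{840596}{\left(-13\right) \left(382 - 13\right)} = - \frac{840596}{\left(-13\right) 369} = - \frac{840596}{-4797} = \left(-840596\right) \left(- \frac{1}{4797}\right) = \frac{840596}{4797}$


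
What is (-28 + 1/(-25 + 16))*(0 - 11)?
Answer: 2783/9 ≈ 309.22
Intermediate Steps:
(-28 + 1/(-25 + 16))*(0 - 11) = (-28 + 1/(-9))*(-11) = (-28 - ⅑)*(-11) = -253/9*(-11) = 2783/9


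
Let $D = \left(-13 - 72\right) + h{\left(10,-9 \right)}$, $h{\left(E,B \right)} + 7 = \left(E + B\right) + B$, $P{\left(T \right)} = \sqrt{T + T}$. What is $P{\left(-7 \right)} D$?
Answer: $- 100 i \sqrt{14} \approx - 374.17 i$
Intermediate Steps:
$P{\left(T \right)} = \sqrt{2} \sqrt{T}$ ($P{\left(T \right)} = \sqrt{2 T} = \sqrt{2} \sqrt{T}$)
$h{\left(E,B \right)} = -7 + E + 2 B$ ($h{\left(E,B \right)} = -7 + \left(\left(E + B\right) + B\right) = -7 + \left(\left(B + E\right) + B\right) = -7 + \left(E + 2 B\right) = -7 + E + 2 B$)
$D = -100$ ($D = \left(-13 - 72\right) + \left(-7 + 10 + 2 \left(-9\right)\right) = \left(-13 - 72\right) - 15 = -85 - 15 = -100$)
$P{\left(-7 \right)} D = \sqrt{2} \sqrt{-7} \left(-100\right) = \sqrt{2} i \sqrt{7} \left(-100\right) = i \sqrt{14} \left(-100\right) = - 100 i \sqrt{14}$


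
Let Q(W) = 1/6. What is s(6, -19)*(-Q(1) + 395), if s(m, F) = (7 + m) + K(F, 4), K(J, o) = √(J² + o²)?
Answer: 30797/6 + 2369*√377/6 ≈ 12799.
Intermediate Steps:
Q(W) = ⅙
s(m, F) = 7 + m + √(16 + F²) (s(m, F) = (7 + m) + √(F² + 4²) = (7 + m) + √(F² + 16) = (7 + m) + √(16 + F²) = 7 + m + √(16 + F²))
s(6, -19)*(-Q(1) + 395) = (7 + 6 + √(16 + (-19)²))*(-1*⅙ + 395) = (7 + 6 + √(16 + 361))*(-⅙ + 395) = (7 + 6 + √377)*(2369/6) = (13 + √377)*(2369/6) = 30797/6 + 2369*√377/6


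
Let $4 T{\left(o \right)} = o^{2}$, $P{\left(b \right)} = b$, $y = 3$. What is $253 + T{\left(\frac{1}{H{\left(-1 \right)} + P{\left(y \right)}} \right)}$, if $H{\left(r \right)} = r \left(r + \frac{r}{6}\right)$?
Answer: $\frac{158134}{625} \approx 253.01$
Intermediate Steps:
$H{\left(r \right)} = \frac{7 r^{2}}{6}$ ($H{\left(r \right)} = r \left(r + r \frac{1}{6}\right) = r \left(r + \frac{r}{6}\right) = r \frac{7 r}{6} = \frac{7 r^{2}}{6}$)
$T{\left(o \right)} = \frac{o^{2}}{4}$
$253 + T{\left(\frac{1}{H{\left(-1 \right)} + P{\left(y \right)}} \right)} = 253 + \frac{\left(\frac{1}{\frac{7 \left(-1\right)^{2}}{6} + 3}\right)^{2}}{4} = 253 + \frac{\left(\frac{1}{\frac{7}{6} \cdot 1 + 3}\right)^{2}}{4} = 253 + \frac{\left(\frac{1}{\frac{7}{6} + 3}\right)^{2}}{4} = 253 + \frac{\left(\frac{1}{\frac{25}{6}}\right)^{2}}{4} = 253 + \frac{\left(\frac{6}{25}\right)^{2}}{4} = 253 + \frac{1}{4} \cdot \frac{36}{625} = 253 + \frac{9}{625} = \frac{158134}{625}$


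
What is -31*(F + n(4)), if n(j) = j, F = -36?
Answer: 992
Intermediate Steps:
-31*(F + n(4)) = -31*(-36 + 4) = -31*(-32) = 992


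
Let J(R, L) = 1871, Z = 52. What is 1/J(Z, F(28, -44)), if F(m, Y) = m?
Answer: 1/1871 ≈ 0.00053447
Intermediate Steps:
1/J(Z, F(28, -44)) = 1/1871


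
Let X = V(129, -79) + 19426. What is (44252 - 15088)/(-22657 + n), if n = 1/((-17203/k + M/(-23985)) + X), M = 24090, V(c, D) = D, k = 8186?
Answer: -7384331751093580/5736757787093251 ≈ -1.2872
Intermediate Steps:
X = 19347 (X = -79 + 19426 = 19347)
n = 13089414/253200238345 (n = 1/((-17203/8186 + 24090/(-23985)) + 19347) = 1/((-17203*1/8186 + 24090*(-1/23985)) + 19347) = 1/((-17203/8186 - 1606/1599) + 19347) = 1/(-40654313/13089414 + 19347) = 1/(253200238345/13089414) = 13089414/253200238345 ≈ 5.1696e-5)
(44252 - 15088)/(-22657 + n) = (44252 - 15088)/(-22657 + 13089414/253200238345) = 29164/(-5736757787093251/253200238345) = 29164*(-253200238345/5736757787093251) = -7384331751093580/5736757787093251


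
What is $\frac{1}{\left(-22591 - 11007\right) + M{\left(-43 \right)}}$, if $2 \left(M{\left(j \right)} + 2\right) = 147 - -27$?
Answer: $- \frac{1}{33513} \approx -2.9839 \cdot 10^{-5}$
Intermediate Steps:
$M{\left(j \right)} = 85$ ($M{\left(j \right)} = -2 + \frac{147 - -27}{2} = -2 + \frac{147 + 27}{2} = -2 + \frac{1}{2} \cdot 174 = -2 + 87 = 85$)
$\frac{1}{\left(-22591 - 11007\right) + M{\left(-43 \right)}} = \frac{1}{\left(-22591 - 11007\right) + 85} = \frac{1}{-33598 + 85} = \frac{1}{-33513} = - \frac{1}{33513}$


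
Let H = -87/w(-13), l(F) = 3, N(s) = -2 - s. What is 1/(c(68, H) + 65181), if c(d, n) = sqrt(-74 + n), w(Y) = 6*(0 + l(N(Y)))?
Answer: 391086/25491377039 - I*sqrt(2838)/25491377039 ≈ 1.5342e-5 - 2.0898e-9*I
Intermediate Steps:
w(Y) = 18 (w(Y) = 6*(0 + 3) = 6*3 = 18)
H = -29/6 (H = -87/18 = -87*1/18 = -29/6 ≈ -4.8333)
1/(c(68, H) + 65181) = 1/(sqrt(-74 - 29/6) + 65181) = 1/(sqrt(-473/6) + 65181) = 1/(I*sqrt(2838)/6 + 65181) = 1/(65181 + I*sqrt(2838)/6)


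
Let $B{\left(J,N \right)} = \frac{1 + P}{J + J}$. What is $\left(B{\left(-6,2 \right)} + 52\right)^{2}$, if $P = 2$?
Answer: $\frac{42849}{16} \approx 2678.1$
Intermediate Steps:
$B{\left(J,N \right)} = \frac{3}{2 J}$ ($B{\left(J,N \right)} = \frac{1 + 2}{J + J} = \frac{3}{2 J}$)
$\left(B{\left(-6,2 \right)} + 52\right)^{2} = \left(\frac{3}{2 \left(-6\right)} + 52\right)^{2} = \left(\frac{3}{2} \left(- \frac{1}{6}\right) + 52\right)^{2} = \left(- \frac{1}{4} + 52\right)^{2} = \left(\frac{207}{4}\right)^{2} = \frac{42849}{16}$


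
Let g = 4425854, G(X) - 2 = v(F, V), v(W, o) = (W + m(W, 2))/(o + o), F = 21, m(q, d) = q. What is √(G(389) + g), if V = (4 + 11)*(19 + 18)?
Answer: √151474922895/185 ≈ 2103.8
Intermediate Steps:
V = 555 (V = 15*37 = 555)
v(W, o) = W/o (v(W, o) = (W + W)/(o + o) = (2*W)/((2*o)) = (2*W)*(1/(2*o)) = W/o)
G(X) = 377/185 (G(X) = 2 + 21/555 = 2 + 21*(1/555) = 2 + 7/185 = 377/185)
√(G(389) + g) = √(377/185 + 4425854) = √(818783367/185) = √151474922895/185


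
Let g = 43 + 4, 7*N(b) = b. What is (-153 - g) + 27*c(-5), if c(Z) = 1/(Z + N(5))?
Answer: -2063/10 ≈ -206.30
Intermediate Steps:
N(b) = b/7
c(Z) = 1/(5/7 + Z) (c(Z) = 1/(Z + (1/7)*5) = 1/(Z + 5/7) = 1/(5/7 + Z))
g = 47
(-153 - g) + 27*c(-5) = (-153 - 1*47) + 27*(7/(5 + 7*(-5))) = (-153 - 47) + 27*(7/(5 - 35)) = -200 + 27*(7/(-30)) = -200 + 27*(7*(-1/30)) = -200 + 27*(-7/30) = -200 - 63/10 = -2063/10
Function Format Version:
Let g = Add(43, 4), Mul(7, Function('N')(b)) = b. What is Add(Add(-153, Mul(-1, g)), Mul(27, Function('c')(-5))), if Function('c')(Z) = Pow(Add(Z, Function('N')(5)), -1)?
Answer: Rational(-2063, 10) ≈ -206.30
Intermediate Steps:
Function('N')(b) = Mul(Rational(1, 7), b)
Function('c')(Z) = Pow(Add(Rational(5, 7), Z), -1) (Function('c')(Z) = Pow(Add(Z, Mul(Rational(1, 7), 5)), -1) = Pow(Add(Z, Rational(5, 7)), -1) = Pow(Add(Rational(5, 7), Z), -1))
g = 47
Add(Add(-153, Mul(-1, g)), Mul(27, Function('c')(-5))) = Add(Add(-153, Mul(-1, 47)), Mul(27, Mul(7, Pow(Add(5, Mul(7, -5)), -1)))) = Add(Add(-153, -47), Mul(27, Mul(7, Pow(Add(5, -35), -1)))) = Add(-200, Mul(27, Mul(7, Pow(-30, -1)))) = Add(-200, Mul(27, Mul(7, Rational(-1, 30)))) = Add(-200, Mul(27, Rational(-7, 30))) = Add(-200, Rational(-63, 10)) = Rational(-2063, 10)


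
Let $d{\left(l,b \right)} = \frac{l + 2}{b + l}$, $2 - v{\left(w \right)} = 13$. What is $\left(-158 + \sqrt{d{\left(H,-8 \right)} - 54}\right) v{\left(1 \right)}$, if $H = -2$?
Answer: $1738 - 33 i \sqrt{6} \approx 1738.0 - 80.833 i$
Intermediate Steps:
$v{\left(w \right)} = -11$ ($v{\left(w \right)} = 2 - 13 = -11$)
$d{\left(l,b \right)} = \frac{2 + l}{b + l}$
$\left(-158 + \sqrt{d{\left(H,-8 \right)} - 54}\right) v{\left(1 \right)} = \left(-158 + \sqrt{\frac{2 - 2}{-8 - 2} - 54}\right) \left(-11\right) = \left(-158 + \sqrt{\frac{1}{-10} \cdot 0 - 54}\right) \left(-11\right) = \left(-158 + \sqrt{\left(- \frac{1}{10}\right) 0 - 54}\right) \left(-11\right) = \left(-158 + \sqrt{0 - 54}\right) \left(-11\right) = \left(-158 + \sqrt{-54}\right) \left(-11\right) = \left(-158 + 3 i \sqrt{6}\right) \left(-11\right) = 1738 - 33 i \sqrt{6}$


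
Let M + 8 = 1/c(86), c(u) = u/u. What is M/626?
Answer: -7/626 ≈ -0.011182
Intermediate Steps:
c(u) = 1
M = -7 (M = -8 + 1/1 = -8 + 1 = -7)
M/626 = -7/626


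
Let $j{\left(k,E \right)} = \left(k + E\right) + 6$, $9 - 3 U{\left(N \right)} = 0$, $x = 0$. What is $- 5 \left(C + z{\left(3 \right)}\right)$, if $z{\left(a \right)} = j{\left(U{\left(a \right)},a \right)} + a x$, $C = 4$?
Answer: $-80$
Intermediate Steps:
$U{\left(N \right)} = 3$ ($U{\left(N \right)} = 3 - 0 = 3 + 0 = 3$)
$j{\left(k,E \right)} = 6 + E + k$ ($j{\left(k,E \right)} = \left(E + k\right) + 6 = 6 + E + k$)
$z{\left(a \right)} = 9 + a$ ($z{\left(a \right)} = \left(6 + a + 3\right) + a 0 = \left(9 + a\right) + 0 = 9 + a$)
$- 5 \left(C + z{\left(3 \right)}\right) = - 5 \left(4 + \left(9 + 3\right)\right) = - 5 \left(4 + 12\right) = \left(-5\right) 16 = -80$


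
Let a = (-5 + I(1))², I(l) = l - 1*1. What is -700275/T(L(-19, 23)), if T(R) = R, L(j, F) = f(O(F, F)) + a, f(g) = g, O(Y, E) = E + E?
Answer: -700275/71 ≈ -9863.0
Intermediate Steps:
O(Y, E) = 2*E
I(l) = -1 + l (I(l) = l - 1 = -1 + l)
a = 25 (a = (-5 + (-1 + 1))² = (-5 + 0)² = (-5)² = 25)
L(j, F) = 25 + 2*F (L(j, F) = 2*F + 25 = 25 + 2*F)
-700275/T(L(-19, 23)) = -700275/(25 + 2*23) = -700275/(25 + 46) = -700275/71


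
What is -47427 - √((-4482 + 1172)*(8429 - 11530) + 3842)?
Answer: -47427 - 2*√2567038 ≈ -50631.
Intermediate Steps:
-47427 - √((-4482 + 1172)*(8429 - 11530) + 3842) = -47427 - √(-3310*(-3101) + 3842) = -47427 - √(10264310 + 3842) = -47427 - √10268152 = -47427 - 2*√2567038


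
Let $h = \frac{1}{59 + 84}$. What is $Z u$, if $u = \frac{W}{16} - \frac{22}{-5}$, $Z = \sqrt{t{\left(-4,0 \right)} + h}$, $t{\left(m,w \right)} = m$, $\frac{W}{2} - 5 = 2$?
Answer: $\frac{211 i \sqrt{81653}}{5720} \approx 10.541 i$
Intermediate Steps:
$W = 14$ ($W = 10 + 2 \cdot 2 = 10 + 4 = 14$)
$h = \frac{1}{143} \approx 0.006993$
$Z = \frac{i \sqrt{81653}}{143}$ ($Z = \sqrt{-4 + \frac{1}{143}} = \sqrt{- \frac{571}{143}} = \frac{i \sqrt{81653}}{143} \approx 1.9983 i$)
$u = \frac{211}{40}$ ($u = \frac{14}{16} - \frac{22}{-5} = 14 \cdot \frac{1}{16} - - \frac{22}{5} = \frac{7}{8} + \frac{22}{5} = \frac{211}{40} \approx 5.275$)
$Z u = \frac{i \sqrt{81653}}{143} \cdot \frac{211}{40} = \frac{211 i \sqrt{81653}}{5720}$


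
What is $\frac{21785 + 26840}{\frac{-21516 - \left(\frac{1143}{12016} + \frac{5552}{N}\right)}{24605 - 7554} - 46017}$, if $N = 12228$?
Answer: $- \frac{6091087282429200}{5764550124012331} \approx -1.0566$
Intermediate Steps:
$\frac{21785 + 26840}{\frac{-21516 - \left(\frac{1143}{12016} + \frac{5552}{N}\right)}{24605 - 7554} - 46017} = \frac{21785 + 26840}{\frac{-21516 - \left(\frac{1143}{12016} + \frac{1388}{3057}\right)}{24605 - 7554} - 46017} = \frac{48625}{\frac{-21516 - \frac{20172359}{36732912}}{17051} - 46017} = \frac{48625}{\left(-21516 - \frac{20172359}{36732912}\right) \frac{1}{17051} - 46017} = \frac{48625}{\left(- \frac{790365506951}{36732912}\right) \frac{1}{17051} - 46017} = \frac{48625}{- \frac{790365506951}{626332882512} - 46017} = \frac{48625}{- \frac{28822750620061655}{626332882512}} = 48625 \left(- \frac{626332882512}{28822750620061655}\right) = - \frac{6091087282429200}{5764550124012331}$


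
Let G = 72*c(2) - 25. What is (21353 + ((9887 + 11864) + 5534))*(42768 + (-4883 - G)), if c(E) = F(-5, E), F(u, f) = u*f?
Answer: 1878885940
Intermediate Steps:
F(u, f) = f*u
c(E) = -5*E (c(E) = E*(-5) = -5*E)
G = -745 (G = 72*(-5*2) - 25 = 72*(-10) - 25 = -720 - 25 = -745)
(21353 + ((9887 + 11864) + 5534))*(42768 + (-4883 - G)) = (21353 + ((9887 + 11864) + 5534))*(42768 + (-4883 - 1*(-745))) = (21353 + (21751 + 5534))*(42768 + (-4883 + 745)) = (21353 + 27285)*(42768 - 4138) = 48638*38630 = 1878885940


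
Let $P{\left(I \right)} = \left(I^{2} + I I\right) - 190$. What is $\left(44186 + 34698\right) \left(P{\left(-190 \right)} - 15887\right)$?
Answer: $4427206732$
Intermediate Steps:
$P{\left(I \right)} = -190 + 2 I^{2}$ ($P{\left(I \right)} = \left(I^{2} + I^{2}\right) - 190 = 2 I^{2} - 190 = -190 + 2 I^{2}$)
$\left(44186 + 34698\right) \left(P{\left(-190 \right)} - 15887\right) = \left(44186 + 34698\right) \left(\left(-190 + 2 \left(-190\right)^{2}\right) - 15887\right) = 78884 \left(\left(-190 + 2 \cdot 36100\right) - 15887\right) = 78884 \left(\left(-190 + 72200\right) - 15887\right) = 78884 \left(72010 - 15887\right) = 78884 \cdot 56123 = 4427206732$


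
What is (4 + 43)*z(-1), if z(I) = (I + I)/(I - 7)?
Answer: 47/4 ≈ 11.750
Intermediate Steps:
z(I) = 2*I/(-7 + I) (z(I) = (2*I)/(-7 + I) = 2*I/(-7 + I))
(4 + 43)*z(-1) = (4 + 43)*(2*(-1)/(-7 - 1)) = 47*(2*(-1)/(-8)) = 47*(2*(-1)*(-⅛)) = 47*(¼) = 47/4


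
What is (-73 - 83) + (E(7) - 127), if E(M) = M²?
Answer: -234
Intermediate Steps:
(-73 - 83) + (E(7) - 127) = (-73 - 83) + (7² - 127) = -156 + (49 - 127) = -156 - 78 = -234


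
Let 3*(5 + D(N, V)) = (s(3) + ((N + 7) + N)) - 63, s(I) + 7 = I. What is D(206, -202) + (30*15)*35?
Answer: 47587/3 ≈ 15862.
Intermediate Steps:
s(I) = -7 + I
D(N, V) = -25 + 2*N/3 (D(N, V) = -5 + (((-7 + 3) + ((N + 7) + N)) - 63)/3 = -5 + ((-4 + ((7 + N) + N)) - 63)/3 = -5 + ((-4 + (7 + 2*N)) - 63)/3 = -5 + ((3 + 2*N) - 63)/3 = -5 + (-60 + 2*N)/3 = -5 + (-20 + 2*N/3) = -25 + 2*N/3)
D(206, -202) + (30*15)*35 = (-25 + (⅔)*206) + (30*15)*35 = (-25 + 412/3) + 450*35 = 337/3 + 15750 = 47587/3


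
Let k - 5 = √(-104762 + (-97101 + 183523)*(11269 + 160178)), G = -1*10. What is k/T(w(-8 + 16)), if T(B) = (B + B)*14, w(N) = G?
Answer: -1/56 - 2*√57877687/35 ≈ -434.75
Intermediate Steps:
G = -10
w(N) = -10
T(B) = 28*B (T(B) = (2*B)*14 = 28*B)
k = 5 + 16*√57877687 (k = 5 + √(-104762 + (-97101 + 183523)*(11269 + 160178)) = 5 + √(-104762 + 86422*171447) = 5 + √(-104762 + 14816792634) = 5 + √14816687872 = 5 + 16*√57877687 ≈ 1.2173e+5)
k/T(w(-8 + 16)) = (5 + 16*√57877687)/((28*(-10))) = (5 + 16*√57877687)/(-280) = (5 + 16*√57877687)*(-1/280) = -1/56 - 2*√57877687/35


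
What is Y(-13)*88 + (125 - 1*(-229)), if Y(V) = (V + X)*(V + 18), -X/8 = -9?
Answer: 26314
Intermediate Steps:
X = 72 (X = -8*(-9) = 72)
Y(V) = (18 + V)*(72 + V) (Y(V) = (V + 72)*(V + 18) = (72 + V)*(18 + V) = (18 + V)*(72 + V))
Y(-13)*88 + (125 - 1*(-229)) = (1296 + (-13)**2 + 90*(-13))*88 + (125 - 1*(-229)) = (1296 + 169 - 1170)*88 + (125 + 229) = 295*88 + 354 = 25960 + 354 = 26314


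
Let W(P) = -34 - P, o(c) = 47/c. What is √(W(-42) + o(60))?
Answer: √7905/30 ≈ 2.9637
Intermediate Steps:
√(W(-42) + o(60)) = √((-34 - 1*(-42)) + 47/60) = √((-34 + 42) + 47*(1/60)) = √(8 + 47/60) = √(527/60) = √7905/30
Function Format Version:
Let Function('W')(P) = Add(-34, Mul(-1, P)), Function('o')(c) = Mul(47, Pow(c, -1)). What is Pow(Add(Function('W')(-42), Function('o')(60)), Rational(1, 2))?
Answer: Mul(Rational(1, 30), Pow(7905, Rational(1, 2))) ≈ 2.9637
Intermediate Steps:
Pow(Add(Function('W')(-42), Function('o')(60)), Rational(1, 2)) = Pow(Add(Add(-34, Mul(-1, -42)), Mul(47, Pow(60, -1))), Rational(1, 2)) = Pow(Add(Add(-34, 42), Mul(47, Rational(1, 60))), Rational(1, 2)) = Pow(Add(8, Rational(47, 60)), Rational(1, 2)) = Pow(Rational(527, 60), Rational(1, 2)) = Mul(Rational(1, 30), Pow(7905, Rational(1, 2)))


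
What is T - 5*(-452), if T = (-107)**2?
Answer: 13709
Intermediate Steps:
T = 11449
T - 5*(-452) = 11449 - 5*(-452) = 11449 - 1*(-2260) = 11449 + 2260 = 13709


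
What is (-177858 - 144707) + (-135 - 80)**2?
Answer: -276340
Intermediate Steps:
(-177858 - 144707) + (-135 - 80)**2 = -322565 + (-215)**2 = -322565 + 46225 = -276340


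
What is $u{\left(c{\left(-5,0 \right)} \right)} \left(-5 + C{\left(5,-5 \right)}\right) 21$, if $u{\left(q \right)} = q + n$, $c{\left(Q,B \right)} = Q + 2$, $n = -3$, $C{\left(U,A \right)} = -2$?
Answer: $882$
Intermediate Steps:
$c{\left(Q,B \right)} = 2 + Q$
$u{\left(q \right)} = -3 + q$ ($u{\left(q \right)} = q - 3 = -3 + q$)
$u{\left(c{\left(-5,0 \right)} \right)} \left(-5 + C{\left(5,-5 \right)}\right) 21 = \left(-3 + \left(2 - 5\right)\right) \left(-5 - 2\right) 21 = \left(-3 - 3\right) \left(-7\right) 21 = \left(-6\right) \left(-7\right) 21 = 42 \cdot 21 = 882$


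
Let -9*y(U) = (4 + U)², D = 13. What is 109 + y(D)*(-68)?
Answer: 20633/9 ≈ 2292.6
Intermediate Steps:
y(U) = -(4 + U)²/9
109 + y(D)*(-68) = 109 - (4 + 13)²/9*(-68) = 109 - ⅑*17²*(-68) = 109 - ⅑*289*(-68) = 109 - 289/9*(-68) = 109 + 19652/9 = 20633/9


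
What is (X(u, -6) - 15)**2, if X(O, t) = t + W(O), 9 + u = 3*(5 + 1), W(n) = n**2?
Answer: 3600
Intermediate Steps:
u = 9 (u = -9 + 3*(5 + 1) = -9 + 3*6 = -9 + 18 = 9)
X(O, t) = t + O**2
(X(u, -6) - 15)**2 = ((-6 + 9**2) - 15)**2 = ((-6 + 81) - 15)**2 = (75 - 15)**2 = 60**2 = 3600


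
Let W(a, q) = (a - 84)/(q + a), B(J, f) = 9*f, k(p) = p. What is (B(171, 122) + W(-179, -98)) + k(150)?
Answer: 345959/277 ≈ 1248.9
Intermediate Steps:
W(a, q) = (-84 + a)/(a + q)
(B(171, 122) + W(-179, -98)) + k(150) = (9*122 + (-84 - 179)/(-179 - 98)) + 150 = (1098 - 263/(-277)) + 150 = (1098 - 1/277*(-263)) + 150 = (1098 + 263/277) + 150 = 304409/277 + 150 = 345959/277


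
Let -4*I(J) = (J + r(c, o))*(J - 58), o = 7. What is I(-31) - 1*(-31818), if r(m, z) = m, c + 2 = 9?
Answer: 31284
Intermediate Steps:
c = 7 (c = -2 + 9 = 7)
I(J) = -(-58 + J)*(7 + J)/4 (I(J) = -(J + 7)*(J - 58)/4 = -(7 + J)*(-58 + J)/4 = -(-58 + J)*(7 + J)/4)
I(-31) - 1*(-31818) = (203/2 - ¼*(-31)² + (51/4)*(-31)) - 1*(-31818) = (203/2 - ¼*961 - 1581/4) + 31818 = (203/2 - 961/4 - 1581/4) + 31818 = -534 + 31818 = 31284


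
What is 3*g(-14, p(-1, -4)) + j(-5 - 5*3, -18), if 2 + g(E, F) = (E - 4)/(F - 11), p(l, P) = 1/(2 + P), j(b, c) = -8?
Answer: -214/23 ≈ -9.3044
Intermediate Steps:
g(E, F) = -2 + (-4 + E)/(-11 + F) (g(E, F) = -2 + (E - 4)/(F - 11) = -2 + (-4 + E)/(-11 + F))
3*g(-14, p(-1, -4)) + j(-5 - 5*3, -18) = 3*((18 - 14 - 2/(2 - 4))/(-11 + 1/(2 - 4))) - 8 = 3*((18 - 14 - 2/(-2))/(-11 + 1/(-2))) - 8 = 3*((18 - 14 - 2*(-1/2))/(-11 - 1/2)) - 8 = 3*((18 - 14 + 1)/(-23/2)) - 8 = 3*(-2/23*5) - 8 = 3*(-10/23) - 8 = -30/23 - 8 = -214/23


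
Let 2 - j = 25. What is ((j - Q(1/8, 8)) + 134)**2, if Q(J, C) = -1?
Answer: 12544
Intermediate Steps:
j = -23 (j = 2 - 1*25 = 2 - 25 = -23)
((j - Q(1/8, 8)) + 134)**2 = ((-23 - 1*(-1)) + 134)**2 = ((-23 + 1) + 134)**2 = (-22 + 134)**2 = 112**2 = 12544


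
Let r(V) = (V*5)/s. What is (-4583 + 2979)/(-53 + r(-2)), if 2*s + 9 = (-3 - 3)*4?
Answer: 52932/1729 ≈ 30.614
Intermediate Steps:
s = -33/2 (s = -9/2 + ((-3 - 3)*4)/2 = -9/2 + (-6*4)/2 = -9/2 + (1/2)*(-24) = -9/2 - 12 = -33/2 ≈ -16.500)
r(V) = -10*V/33 (r(V) = (V*5)/(-33/2) = (5*V)*(-2/33) = -10*V/33)
(-4583 + 2979)/(-53 + r(-2)) = (-4583 + 2979)/(-53 - 10/33*(-2)) = -1604/(-53 + 20/33) = -1604/(-1729/33) = -1604*(-33/1729) = 52932/1729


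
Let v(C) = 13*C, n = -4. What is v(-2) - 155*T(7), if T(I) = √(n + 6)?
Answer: -26 - 155*√2 ≈ -245.20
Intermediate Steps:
T(I) = √2 (T(I) = √(-4 + 6) = √2)
v(-2) - 155*T(7) = 13*(-2) - 155*√2 = -26 - 155*√2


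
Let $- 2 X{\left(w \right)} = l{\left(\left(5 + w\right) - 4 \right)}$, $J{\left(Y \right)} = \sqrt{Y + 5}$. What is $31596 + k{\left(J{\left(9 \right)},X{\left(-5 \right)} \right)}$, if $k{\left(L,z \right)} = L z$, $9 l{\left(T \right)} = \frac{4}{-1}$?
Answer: $31596 + \frac{2 \sqrt{14}}{9} \approx 31597.0$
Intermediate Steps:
$J{\left(Y \right)} = \sqrt{5 + Y}$
$l{\left(T \right)} = - \frac{4}{9}$ ($l{\left(T \right)} = \frac{4 \frac{1}{-1}}{9} = \frac{4 \left(-1\right)}{9} = \frac{1}{9} \left(-4\right) = - \frac{4}{9}$)
$X{\left(w \right)} = \frac{2}{9}$ ($X{\left(w \right)} = \left(- \frac{1}{2}\right) \left(- \frac{4}{9}\right) = \frac{2}{9}$)
$31596 + k{\left(J{\left(9 \right)},X{\left(-5 \right)} \right)} = 31596 + \sqrt{5 + 9} \cdot \frac{2}{9} = 31596 + \sqrt{14} \cdot \frac{2}{9} = 31596 + \frac{2 \sqrt{14}}{9}$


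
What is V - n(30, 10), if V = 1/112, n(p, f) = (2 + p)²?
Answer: -114687/112 ≈ -1024.0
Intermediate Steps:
V = 1/112 ≈ 0.0089286
V - n(30, 10) = 1/112 - (2 + 30)² = 1/112 - 1*32² = 1/112 - 1*1024 = 1/112 - 1024 = -114687/112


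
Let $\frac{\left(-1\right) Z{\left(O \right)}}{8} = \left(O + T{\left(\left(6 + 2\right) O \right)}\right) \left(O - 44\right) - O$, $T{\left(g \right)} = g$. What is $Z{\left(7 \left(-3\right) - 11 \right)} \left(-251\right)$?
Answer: $44015360$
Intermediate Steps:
$Z{\left(O \right)} = 8 O - 72 O \left(-44 + O\right)$ ($Z{\left(O \right)} = - 8 \left(\left(O + \left(6 + 2\right) O\right) \left(O - 44\right) - O\right) = - 8 \left(\left(O + 8 O\right) \left(-44 + O\right) - O\right) = - 8 \left(9 O \left(-44 + O\right) - O\right) = - 8 \left(- O + 9 O \left(-44 + O\right)\right) = 8 O - 72 O \left(-44 + O\right)$)
$Z{\left(7 \left(-3\right) - 11 \right)} \left(-251\right) = 8 \left(7 \left(-3\right) - 11\right) \left(397 - 9 \left(7 \left(-3\right) - 11\right)\right) \left(-251\right) = 8 \left(-21 - 11\right) \left(397 - 9 \left(-21 - 11\right)\right) \left(-251\right) = 8 \left(-32\right) \left(397 - -288\right) \left(-251\right) = 8 \left(-32\right) \left(397 + 288\right) \left(-251\right) = 8 \left(-32\right) 685 \left(-251\right) = \left(-175360\right) \left(-251\right) = 44015360$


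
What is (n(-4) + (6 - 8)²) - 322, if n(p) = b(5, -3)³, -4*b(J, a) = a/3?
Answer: -20351/64 ≈ -317.98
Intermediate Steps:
b(J, a) = -a/12 (b(J, a) = -a/(4*3) = -a/12)
n(p) = 1/64 (n(p) = (-1/12*(-3))³ = (¼)³ = 1/64)
(n(-4) + (6 - 8)²) - 322 = (1/64 + (6 - 8)²) - 322 = (1/64 + (-2)²) - 322 = (1/64 + 4) - 322 = 257/64 - 322 = -20351/64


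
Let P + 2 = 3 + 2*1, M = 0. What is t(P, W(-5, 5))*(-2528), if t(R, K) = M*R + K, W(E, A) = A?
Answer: -12640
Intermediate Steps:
P = 3 (P = -2 + (3 + 2*1) = -2 + (3 + 2) = -2 + 5 = 3)
t(R, K) = K (t(R, K) = 0*R + K = 0 + K = K)
t(P, W(-5, 5))*(-2528) = 5*(-2528) = -12640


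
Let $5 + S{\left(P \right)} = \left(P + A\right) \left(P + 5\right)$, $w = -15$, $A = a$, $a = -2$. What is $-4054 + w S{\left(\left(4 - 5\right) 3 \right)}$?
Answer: $-3829$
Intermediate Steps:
$A = -2$
$S{\left(P \right)} = -5 + \left(-2 + P\right) \left(5 + P\right)$ ($S{\left(P \right)} = -5 + \left(P - 2\right) \left(P + 5\right) = -5 + \left(-2 + P\right) \left(5 + P\right)$)
$-4054 + w S{\left(\left(4 - 5\right) 3 \right)} = -4054 - 15 \left(-15 + \left(\left(4 - 5\right) 3\right)^{2} + 3 \left(4 - 5\right) 3\right) = -4054 - 15 \left(-15 + \left(\left(-1\right) 3\right)^{2} + 3 \left(\left(-1\right) 3\right)\right) = -4054 - 15 \left(-15 + \left(-3\right)^{2} + 3 \left(-3\right)\right) = -4054 - 15 \left(-15 + 9 - 9\right) = -4054 - -225 = -4054 + 225 = -3829$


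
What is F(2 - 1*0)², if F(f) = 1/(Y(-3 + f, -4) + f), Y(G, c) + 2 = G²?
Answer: 1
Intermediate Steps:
Y(G, c) = -2 + G²
F(f) = 1/(-2 + f + (-3 + f)²) (F(f) = 1/((-2 + (-3 + f)²) + f) = 1/(-2 + f + (-3 + f)²))
F(2 - 1*0)² = (1/(-2 + (2 - 1*0) + (-3 + (2 - 1*0))²))² = (1/(-2 + (2 + 0) + (-3 + (2 + 0))²))² = (1/(-2 + 2 + (-3 + 2)²))² = (1/(-2 + 2 + (-1)²))² = (1/(-2 + 2 + 1))² = (1/1)² = 1² = 1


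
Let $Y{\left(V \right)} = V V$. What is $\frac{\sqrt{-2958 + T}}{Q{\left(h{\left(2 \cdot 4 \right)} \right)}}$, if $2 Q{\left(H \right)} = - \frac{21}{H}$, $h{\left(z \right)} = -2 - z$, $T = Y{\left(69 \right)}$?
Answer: $\frac{20 \sqrt{1803}}{21} \approx 40.44$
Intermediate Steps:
$Y{\left(V \right)} = V^{2}$
$T = 4761$ ($T = 69^{2} = 4761$)
$Q{\left(H \right)} = - \frac{21}{2 H}$ ($Q{\left(H \right)} = \frac{\left(-21\right) \frac{1}{H}}{2} = - \frac{21}{2 H}$)
$\frac{\sqrt{-2958 + T}}{Q{\left(h{\left(2 \cdot 4 \right)} \right)}} = \frac{\sqrt{-2958 + 4761}}{\left(- \frac{21}{2}\right) \frac{1}{-2 - 2 \cdot 4}} = \frac{\sqrt{1803}}{\left(- \frac{21}{2}\right) \frac{1}{-2 - 8}} = \frac{\sqrt{1803}}{\left(- \frac{21}{2}\right) \frac{1}{-10}} = \frac{\sqrt{1803}}{\left(- \frac{21}{2}\right) \left(- \frac{1}{10}\right)} = \frac{\sqrt{1803}}{\frac{21}{20}} = \sqrt{1803} \cdot \frac{20}{21} = \frac{20 \sqrt{1803}}{21}$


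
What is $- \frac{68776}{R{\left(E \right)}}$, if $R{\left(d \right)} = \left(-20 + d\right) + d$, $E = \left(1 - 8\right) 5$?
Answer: $\frac{34388}{45} \approx 764.18$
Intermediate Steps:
$E = -35$ ($E = \left(-7\right) 5 = -35$)
$R{\left(d \right)} = -20 + 2 d$
$- \frac{68776}{R{\left(E \right)}} = - \frac{68776}{-20 + 2 \left(-35\right)} = - \frac{68776}{-20 - 70} = - \frac{68776}{-90} = \left(-68776\right) \left(- \frac{1}{90}\right) = \frac{34388}{45}$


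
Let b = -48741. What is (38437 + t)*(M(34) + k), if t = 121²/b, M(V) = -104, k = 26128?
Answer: 4432225928384/4431 ≈ 1.0003e+9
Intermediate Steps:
t = -1331/4431 (t = 121²/(-48741) = 14641*(-1/48741) = -1331/4431 ≈ -0.30038)
(38437 + t)*(M(34) + k) = (38437 - 1331/4431)*(-104 + 26128) = (170313016/4431)*26024 = 4432225928384/4431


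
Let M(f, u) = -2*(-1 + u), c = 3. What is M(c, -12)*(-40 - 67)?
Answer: -2782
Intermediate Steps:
M(f, u) = 2 - 2*u
M(c, -12)*(-40 - 67) = (2 - 2*(-12))*(-40 - 67) = (2 + 24)*(-107) = 26*(-107) = -2782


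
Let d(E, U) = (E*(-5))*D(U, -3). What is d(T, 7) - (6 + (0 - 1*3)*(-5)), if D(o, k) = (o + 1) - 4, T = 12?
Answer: -261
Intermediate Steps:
D(o, k) = -3 + o (D(o, k) = (1 + o) - 4 = -3 + o)
d(E, U) = -5*E*(-3 + U) (d(E, U) = (E*(-5))*(-3 + U) = (-5*E)*(-3 + U) = -5*E*(-3 + U))
d(T, 7) - (6 + (0 - 1*3)*(-5)) = 5*12*(3 - 1*7) - (6 + (0 - 1*3)*(-5)) = 5*12*(3 - 7) - (6 + (0 - 3)*(-5)) = 5*12*(-4) - (6 - 3*(-5)) = -240 - (6 + 15) = -240 - 1*21 = -240 - 21 = -261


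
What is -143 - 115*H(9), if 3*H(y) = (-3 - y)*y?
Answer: 3997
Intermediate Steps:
H(y) = y*(-3 - y)/3 (H(y) = ((-3 - y)*y)/3 = (y*(-3 - y))/3 = y*(-3 - y)/3)
-143 - 115*H(9) = -143 - (-115)*9*(3 + 9)/3 = -143 - (-115)*9*12/3 = -143 - 115*(-36) = -143 + 4140 = 3997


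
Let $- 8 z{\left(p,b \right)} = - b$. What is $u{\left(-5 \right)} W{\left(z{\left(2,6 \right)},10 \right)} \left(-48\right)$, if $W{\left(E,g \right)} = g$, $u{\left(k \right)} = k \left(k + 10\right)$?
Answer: $12000$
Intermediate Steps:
$z{\left(p,b \right)} = \frac{b}{8}$ ($z{\left(p,b \right)} = - \frac{\left(-1\right) b}{8} = \frac{b}{8}$)
$u{\left(k \right)} = k \left(10 + k\right)$
$u{\left(-5 \right)} W{\left(z{\left(2,6 \right)},10 \right)} \left(-48\right) = - 5 \left(10 - 5\right) 10 \left(-48\right) = \left(-5\right) 5 \cdot 10 \left(-48\right) = \left(-25\right) 10 \left(-48\right) = \left(-250\right) \left(-48\right) = 12000$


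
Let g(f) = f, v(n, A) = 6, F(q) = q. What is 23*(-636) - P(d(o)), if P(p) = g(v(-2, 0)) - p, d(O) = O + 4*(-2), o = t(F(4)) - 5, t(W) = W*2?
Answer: -14639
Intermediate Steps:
t(W) = 2*W
o = 3 (o = 2*4 - 5 = 8 - 5 = 3)
d(O) = -8 + O (d(O) = O - 8 = -8 + O)
P(p) = 6 - p
23*(-636) - P(d(o)) = 23*(-636) - (6 - (-8 + 3)) = -14628 - (6 - 1*(-5)) = -14628 - (6 + 5) = -14628 - 1*11 = -14628 - 11 = -14639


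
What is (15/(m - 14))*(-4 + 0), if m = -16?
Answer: 2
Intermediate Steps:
(15/(m - 14))*(-4 + 0) = (15/(-16 - 14))*(-4 + 0) = (15/(-30))*(-4) = -1/30*15*(-4) = -½*(-4) = 2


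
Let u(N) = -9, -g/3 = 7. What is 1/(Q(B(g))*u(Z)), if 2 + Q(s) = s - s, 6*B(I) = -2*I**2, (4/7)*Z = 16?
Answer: 1/18 ≈ 0.055556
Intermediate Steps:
g = -21 (g = -3*7 = -21)
Z = 28 (Z = (7/4)*16 = 28)
B(I) = -I**2/3 (B(I) = (-2*I**2)/6 = -I**2/3)
Q(s) = -2 (Q(s) = -2 + (s - s) = -2 + 0 = -2)
1/(Q(B(g))*u(Z)) = 1/(-2*(-9)) = 1/18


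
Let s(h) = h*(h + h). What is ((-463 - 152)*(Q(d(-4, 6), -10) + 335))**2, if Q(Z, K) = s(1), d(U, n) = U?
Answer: 42954635025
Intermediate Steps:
s(h) = 2*h**2 (s(h) = h*(2*h) = 2*h**2)
Q(Z, K) = 2 (Q(Z, K) = 2*1**2 = 2*1 = 2)
((-463 - 152)*(Q(d(-4, 6), -10) + 335))**2 = ((-463 - 152)*(2 + 335))**2 = (-615*337)**2 = (-207255)**2 = 42954635025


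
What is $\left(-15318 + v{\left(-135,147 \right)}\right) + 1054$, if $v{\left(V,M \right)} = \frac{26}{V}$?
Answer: $- \frac{1925666}{135} \approx -14264.0$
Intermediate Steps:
$\left(-15318 + v{\left(-135,147 \right)}\right) + 1054 = \left(-15318 + \frac{26}{-135}\right) + 1054 = \left(-15318 + 26 \left(- \frac{1}{135}\right)\right) + 1054 = \left(-15318 - \frac{26}{135}\right) + 1054 = - \frac{2067956}{135} + 1054 = - \frac{1925666}{135}$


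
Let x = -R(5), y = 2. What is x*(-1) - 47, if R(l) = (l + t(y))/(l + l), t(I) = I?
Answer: -463/10 ≈ -46.300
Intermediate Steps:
R(l) = (2 + l)/(2*l) (R(l) = (l + 2)/(l + l) = (2 + l)/((2*l)) = (2 + l)*(1/(2*l)) = (2 + l)/(2*l))
x = -7/10 (x = -(2 + 5)/(2*5) = -7/(2*5) = -1*7/10 = -7/10 ≈ -0.70000)
x*(-1) - 47 = -7/10*(-1) - 47 = 7/10 - 47 = -463/10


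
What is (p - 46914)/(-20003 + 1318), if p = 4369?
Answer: 8509/3737 ≈ 2.2770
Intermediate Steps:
(p - 46914)/(-20003 + 1318) = (4369 - 46914)/(-20003 + 1318) = -42545/(-18685) = -42545*(-1/18685) = 8509/3737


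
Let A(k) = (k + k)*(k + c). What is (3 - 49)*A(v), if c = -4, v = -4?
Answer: -2944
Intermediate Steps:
A(k) = 2*k*(-4 + k) (A(k) = (k + k)*(k - 4) = (2*k)*(-4 + k) = 2*k*(-4 + k))
(3 - 49)*A(v) = (3 - 49)*(2*(-4)*(-4 - 4)) = -92*(-4)*(-8) = -46*64 = -2944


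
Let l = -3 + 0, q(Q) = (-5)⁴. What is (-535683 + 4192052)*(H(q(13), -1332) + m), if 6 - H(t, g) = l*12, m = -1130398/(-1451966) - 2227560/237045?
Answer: 1400295186551453487/11472709349 ≈ 1.2205e+8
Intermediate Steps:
q(Q) = 625
l = -3
m = -98879539635/11472709349 (m = -1130398*(-1/1451966) - 2227560*1/237045 = 565199/725983 - 148504/15803 = -98879539635/11472709349 ≈ -8.6187)
H(t, g) = 42 (H(t, g) = 6 - (-3)*12 = 6 - 1*(-36) = 6 + 36 = 42)
(-535683 + 4192052)*(H(q(13), -1332) + m) = (-535683 + 4192052)*(42 - 98879539635/11472709349) = 3656369*(382974253023/11472709349) = 1400295186551453487/11472709349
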